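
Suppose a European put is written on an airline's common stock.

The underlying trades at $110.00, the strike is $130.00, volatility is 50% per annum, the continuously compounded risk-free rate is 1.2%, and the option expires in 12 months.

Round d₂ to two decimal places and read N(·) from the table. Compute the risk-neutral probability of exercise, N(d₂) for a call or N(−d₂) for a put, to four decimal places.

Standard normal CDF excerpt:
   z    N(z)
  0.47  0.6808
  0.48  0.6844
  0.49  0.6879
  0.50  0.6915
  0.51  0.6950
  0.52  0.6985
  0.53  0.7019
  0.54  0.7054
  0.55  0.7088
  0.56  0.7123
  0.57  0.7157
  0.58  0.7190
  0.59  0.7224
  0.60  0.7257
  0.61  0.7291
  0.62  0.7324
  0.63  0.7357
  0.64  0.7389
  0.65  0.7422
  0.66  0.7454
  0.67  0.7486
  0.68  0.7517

σ√T = 0.5 × 1.0000 = 0.5000
d₁ = [ln(110/130) + (0.012 + 0.5²/2)·1] / 0.5000 = [-0.1671 + 0.1370] / 0.5000 = -0.0601 ≈ -0.06
d₂ = d₁ − σ√T = -0.0601 − 0.5000 = -0.5601 ≈ -0.56
Risk-neutral Pr[S_T < K] = N(−d₂) = N(0.56) = 0.7123

0.7123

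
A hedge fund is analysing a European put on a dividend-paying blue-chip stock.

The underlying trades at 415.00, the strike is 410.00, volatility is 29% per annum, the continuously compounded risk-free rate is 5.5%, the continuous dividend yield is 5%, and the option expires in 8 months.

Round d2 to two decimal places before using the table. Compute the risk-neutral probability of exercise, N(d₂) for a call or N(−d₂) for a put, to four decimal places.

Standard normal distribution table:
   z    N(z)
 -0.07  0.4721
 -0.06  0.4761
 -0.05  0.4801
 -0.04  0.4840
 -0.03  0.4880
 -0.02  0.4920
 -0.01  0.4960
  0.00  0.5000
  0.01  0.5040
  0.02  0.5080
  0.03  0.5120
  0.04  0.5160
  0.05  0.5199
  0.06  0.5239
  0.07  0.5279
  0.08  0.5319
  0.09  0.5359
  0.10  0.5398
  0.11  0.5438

0.5199

σ√T = 0.29 × 0.8165 = 0.2368
d₁ = [ln(415/410) + (0.055 − 0.05 + ½·0.29²)·0.6667] / (σ√T) = (0.0121 + 0.0314) / 0.2368 = 0.1837 which rounds to 0.18
d₂ = 0.1837 − 0.2368 = -0.0531 which rounds to -0.05
Pr(exercise) under Q = N(−d₂) = N(0.05) = 0.5199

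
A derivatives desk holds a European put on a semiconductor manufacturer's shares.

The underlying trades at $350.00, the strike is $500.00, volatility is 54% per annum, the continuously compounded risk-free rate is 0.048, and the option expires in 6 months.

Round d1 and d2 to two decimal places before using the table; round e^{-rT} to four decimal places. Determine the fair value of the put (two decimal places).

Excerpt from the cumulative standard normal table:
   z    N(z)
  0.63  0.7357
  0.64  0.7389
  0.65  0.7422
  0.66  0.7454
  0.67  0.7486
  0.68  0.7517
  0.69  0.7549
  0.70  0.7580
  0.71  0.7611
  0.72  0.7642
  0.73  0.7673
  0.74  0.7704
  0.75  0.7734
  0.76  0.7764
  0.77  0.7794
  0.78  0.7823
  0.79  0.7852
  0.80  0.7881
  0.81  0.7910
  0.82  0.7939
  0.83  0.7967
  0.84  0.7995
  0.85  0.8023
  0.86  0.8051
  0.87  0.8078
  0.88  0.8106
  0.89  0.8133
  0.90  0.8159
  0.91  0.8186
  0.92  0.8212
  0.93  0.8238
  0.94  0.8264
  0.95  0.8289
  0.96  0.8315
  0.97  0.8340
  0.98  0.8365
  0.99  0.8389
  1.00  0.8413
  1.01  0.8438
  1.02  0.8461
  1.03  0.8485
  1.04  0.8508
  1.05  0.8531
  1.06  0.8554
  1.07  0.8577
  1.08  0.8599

σ√T = 0.54 × 0.7071 = 0.3818
ln(S/K) + (r + σ²/2)T = ln(350/500) + (0.048 + 0.54²/2)·0.5 = -0.3567 + 0.0969 = -0.2598
d₁ = -0.2598 / 0.3818 = -0.6803 → -0.68
d₂ = d₁ − σ√T = -0.6803 − 0.3818 = -1.0622 → -1.06
exp(−rT) = exp(−0.048·0.5) = 0.9763
P = 500·0.9763·N(1.06) − 350·N(0.68) = 500·0.9763·0.8554 − 350·0.7517 = 417.5635 − 263.0950 = 154.4685

$154.47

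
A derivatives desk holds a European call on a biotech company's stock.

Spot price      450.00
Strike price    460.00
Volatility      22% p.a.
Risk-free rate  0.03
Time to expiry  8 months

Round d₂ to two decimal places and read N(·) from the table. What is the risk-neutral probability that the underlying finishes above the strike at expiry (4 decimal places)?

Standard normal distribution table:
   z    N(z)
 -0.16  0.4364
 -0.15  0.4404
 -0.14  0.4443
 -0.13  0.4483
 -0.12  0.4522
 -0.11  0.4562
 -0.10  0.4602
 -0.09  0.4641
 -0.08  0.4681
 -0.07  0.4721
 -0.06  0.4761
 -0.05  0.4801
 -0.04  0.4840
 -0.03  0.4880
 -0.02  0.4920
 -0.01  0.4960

T = 0.6667;  σ√T = 0.1796
d₁ = [ln(450/460) + (0.03 + ½·0.22²)·0.6667] / (σ√T) = (-0.0220 + 0.0361) / 0.1796 = 0.0788 ≈ 0.08
d₂ = 0.0788 − 0.1796 = -0.1008 ≈ -0.10
Risk-neutral Pr[S_T > K] = N(d₂) = N(-0.10) = 0.4602

0.4602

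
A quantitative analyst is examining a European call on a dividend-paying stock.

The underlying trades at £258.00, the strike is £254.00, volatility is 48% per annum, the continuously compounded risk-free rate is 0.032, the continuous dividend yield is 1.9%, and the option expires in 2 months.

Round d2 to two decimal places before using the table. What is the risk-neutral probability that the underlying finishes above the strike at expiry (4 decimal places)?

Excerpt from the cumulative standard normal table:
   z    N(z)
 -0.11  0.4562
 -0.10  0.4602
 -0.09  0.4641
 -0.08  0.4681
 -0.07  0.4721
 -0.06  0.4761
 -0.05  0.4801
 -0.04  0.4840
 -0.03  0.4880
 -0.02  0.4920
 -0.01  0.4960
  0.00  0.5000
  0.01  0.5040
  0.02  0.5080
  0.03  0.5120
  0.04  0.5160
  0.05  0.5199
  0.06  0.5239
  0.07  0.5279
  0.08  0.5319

0.4960

T = 0.1667;  σ√T = 0.1960
d₁ = [ln(258/254) + (0.032 − 0.019 + 0.48²/2)·0.1667] / 0.1960 = [0.0156 + 0.0214] / 0.1960 = 0.1888 ≈ 0.19
d₂ = d₁ − σ√T = 0.1888 − 0.1960 = -0.0072 ≈ -0.01
Risk-neutral Pr[S_T > K] = N(d₂) = N(-0.01) = 0.4960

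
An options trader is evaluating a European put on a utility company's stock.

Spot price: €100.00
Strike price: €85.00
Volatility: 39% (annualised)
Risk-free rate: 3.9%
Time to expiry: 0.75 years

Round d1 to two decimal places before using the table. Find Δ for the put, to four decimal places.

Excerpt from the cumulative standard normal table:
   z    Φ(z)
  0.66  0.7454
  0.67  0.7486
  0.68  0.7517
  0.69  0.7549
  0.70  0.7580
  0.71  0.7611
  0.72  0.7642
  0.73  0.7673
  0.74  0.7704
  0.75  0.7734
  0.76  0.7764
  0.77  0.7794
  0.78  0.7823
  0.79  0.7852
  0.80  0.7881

T = 0.75;  σ√T = 0.3377
ln(S/K) + (r + σ²/2)T = ln(100/85) + (0.039 + 0.39²/2)·0.75 = 0.1625 + 0.0863 = 0.2488
d₁ = 0.2488 / 0.3377 = 0.7367 ⇒ 0.74
N(d₁) = N(0.74) = 0.7704
Δ_put = N(d₁) − 1 = 0.7704 − 1 = -0.2296

-0.2296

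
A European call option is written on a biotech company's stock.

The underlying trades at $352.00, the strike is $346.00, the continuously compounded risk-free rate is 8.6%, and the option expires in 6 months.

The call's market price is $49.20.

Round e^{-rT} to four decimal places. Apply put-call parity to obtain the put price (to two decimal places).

$28.63

e^(−rT) = e^(−0.086·0.5) = 0.9579
Put-call parity: C − P = S − K·e^(−rT) = 352 − 346·0.9579 = 352 − 331.4334 = 20.5666
P = C − (C − P) = 49.20 − (20.5666) = 28.6334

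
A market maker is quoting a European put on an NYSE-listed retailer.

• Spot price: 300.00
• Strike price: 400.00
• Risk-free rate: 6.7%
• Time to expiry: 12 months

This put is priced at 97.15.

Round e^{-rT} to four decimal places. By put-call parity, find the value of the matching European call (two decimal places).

23.07

e^(−rT) = e^(−0.067·1) = 0.9352
Put-call parity: C − P = S − K·e^(−rT) = 300 − 400·0.9352 = 300 − 374.0800 = -74.0800
C = P + (C − P) = 97.15 + (-74.0800) = 23.0700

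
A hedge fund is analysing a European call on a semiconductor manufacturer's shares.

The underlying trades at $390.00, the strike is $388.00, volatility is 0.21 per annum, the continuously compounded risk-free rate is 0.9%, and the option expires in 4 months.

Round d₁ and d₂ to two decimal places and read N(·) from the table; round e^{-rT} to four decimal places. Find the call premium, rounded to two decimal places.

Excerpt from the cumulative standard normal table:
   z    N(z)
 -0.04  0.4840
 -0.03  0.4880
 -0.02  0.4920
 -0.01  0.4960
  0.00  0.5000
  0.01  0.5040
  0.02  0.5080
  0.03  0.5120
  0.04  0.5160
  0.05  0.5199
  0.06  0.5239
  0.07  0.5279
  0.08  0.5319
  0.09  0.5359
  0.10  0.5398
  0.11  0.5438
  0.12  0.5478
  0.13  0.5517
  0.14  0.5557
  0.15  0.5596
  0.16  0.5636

$20.20

T = 0.3333;  σ√T = 0.1212
d₁ = [ln(390/388) + (0.009 + 0.21²/2)·0.3333] / 0.1212 = [0.0051 + 0.0103] / 0.1212 = 0.1278 ≈ 0.13
d₂ = d₁ − σ√T = 0.1278 − 0.1212 = 0.0065 ≈ 0.01
exp(−rT) = exp(−0.009·0.3333) = 0.9970
N(d₁) = N(0.13) = 0.5517;  N(d₂) = N(0.01) = 0.5040
C = 390·0.5517 − 388·0.9970·0.5040 = 215.1630 − 194.9653 = 20.1977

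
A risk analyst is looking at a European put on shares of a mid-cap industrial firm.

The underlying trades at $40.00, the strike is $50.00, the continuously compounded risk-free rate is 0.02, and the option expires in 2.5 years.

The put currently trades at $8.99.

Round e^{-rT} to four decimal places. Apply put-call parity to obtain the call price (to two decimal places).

exp(−rT) = exp(−0.02·2.5) = 0.9512
Put-call parity: C − P = S − K·e^(−rT) = 40 − 50·0.9512 = 40 − 47.5600 = -7.5600
C = P + (C − P) = 8.99 + (-7.5600) = 1.4300

$1.43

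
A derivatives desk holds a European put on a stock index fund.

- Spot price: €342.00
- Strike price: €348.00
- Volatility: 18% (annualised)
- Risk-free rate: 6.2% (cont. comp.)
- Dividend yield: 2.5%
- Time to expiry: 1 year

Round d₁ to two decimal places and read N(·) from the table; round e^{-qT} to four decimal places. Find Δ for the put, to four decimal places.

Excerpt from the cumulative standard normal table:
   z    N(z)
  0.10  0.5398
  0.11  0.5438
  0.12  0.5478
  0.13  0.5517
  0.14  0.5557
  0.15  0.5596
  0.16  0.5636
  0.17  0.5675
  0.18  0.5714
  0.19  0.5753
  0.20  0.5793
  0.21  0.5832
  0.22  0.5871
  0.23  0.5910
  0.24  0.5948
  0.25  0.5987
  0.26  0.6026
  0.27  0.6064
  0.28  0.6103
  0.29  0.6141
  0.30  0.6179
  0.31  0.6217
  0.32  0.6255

-0.4103

σ√T = 0.18·√1 = 0.1800
d₁ = [ln(342/348) + (0.062 − 0.025 + 0.18²/2)·1] / 0.1800 = [-0.0174 + 0.0532] / 0.1800 = 0.1989 ≈ 0.20
N(d₁) = N(0.20) = 0.5793
Δ_put = e^(−qT)·(N(d₁) − 1) = 0.9753·(0.5793 − 1) = -0.4103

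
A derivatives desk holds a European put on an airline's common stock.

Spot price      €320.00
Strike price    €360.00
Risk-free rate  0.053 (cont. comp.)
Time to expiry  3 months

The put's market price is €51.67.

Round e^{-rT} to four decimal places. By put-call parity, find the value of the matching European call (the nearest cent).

€16.42

exp(−rT) = exp(−0.053·0.25) = 0.9868
Put-call parity: C − P = S − K·e^(−rT) = 320 − 360·0.9868 = 320 − 355.2480 = -35.2480
C = P + (C − P) = 51.67 + (-35.2480) = 16.4220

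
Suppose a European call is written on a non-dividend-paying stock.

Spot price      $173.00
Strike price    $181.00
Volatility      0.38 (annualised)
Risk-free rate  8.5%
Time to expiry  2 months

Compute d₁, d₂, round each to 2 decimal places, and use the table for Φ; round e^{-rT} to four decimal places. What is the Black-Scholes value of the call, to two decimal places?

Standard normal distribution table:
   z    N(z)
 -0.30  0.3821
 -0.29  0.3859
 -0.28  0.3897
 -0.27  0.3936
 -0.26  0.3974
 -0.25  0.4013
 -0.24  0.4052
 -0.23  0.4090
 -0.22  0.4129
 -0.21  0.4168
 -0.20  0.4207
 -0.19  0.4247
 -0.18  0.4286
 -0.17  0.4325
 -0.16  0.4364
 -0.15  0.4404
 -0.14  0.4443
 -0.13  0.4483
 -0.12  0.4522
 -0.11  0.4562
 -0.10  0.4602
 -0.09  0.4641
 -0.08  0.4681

$8.69

σ√T = 0.38·√0.1667 = 0.1551
d₁ = [ln(173/181) + (0.085 + 0.38²/2)·0.1667] / 0.1551 = [-0.0452 + 0.0262] / 0.1551 = -0.1225 which rounds to -0.12
d₂ = d₁ − σ√T = -0.1225 − 0.1551 = -0.2776 which rounds to -0.28
e^(−rT) = e^(−0.085·0.1667) = 0.9859
N(d₁) = N(-0.12) = 0.4522;  N(d₂) = N(-0.28) = 0.3897
C = 173·0.4522 − 181·0.9859·0.3897 = 78.2306 − 69.5411 = 8.6895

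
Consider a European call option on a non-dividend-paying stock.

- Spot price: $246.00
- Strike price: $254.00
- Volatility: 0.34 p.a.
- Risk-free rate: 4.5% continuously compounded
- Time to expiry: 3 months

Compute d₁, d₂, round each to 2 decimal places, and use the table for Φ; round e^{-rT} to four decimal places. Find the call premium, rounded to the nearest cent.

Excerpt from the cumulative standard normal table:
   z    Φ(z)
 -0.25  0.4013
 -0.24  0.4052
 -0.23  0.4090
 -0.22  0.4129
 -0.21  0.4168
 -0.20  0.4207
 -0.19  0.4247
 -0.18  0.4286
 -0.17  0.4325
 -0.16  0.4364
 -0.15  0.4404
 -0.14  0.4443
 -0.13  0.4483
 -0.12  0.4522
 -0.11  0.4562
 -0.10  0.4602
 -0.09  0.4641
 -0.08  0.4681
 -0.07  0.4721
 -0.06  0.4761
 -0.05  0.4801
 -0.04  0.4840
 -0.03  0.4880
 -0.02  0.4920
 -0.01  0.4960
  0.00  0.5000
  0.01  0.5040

σ√T = 0.34 × 0.5000 = 0.1700
ln(S/K) + (r + σ²/2)T = ln(246/254) + (0.045 + 0.34²/2)·0.25 = -0.0320 + 0.0257 = -0.0063
d₁ = -0.0063 / 0.1700 = -0.0371 ⇒ -0.04
d₂ = d₁ − σ√T = -0.0371 − 0.1700 = -0.2071 ⇒ -0.21
e^(−rT) = e^(−0.045·0.25) = 0.9888
C = 246·N(-0.04) − 254·0.9888·N(-0.21) = 246·0.4840 − 254·0.9888·0.4168 = 119.0640 − 104.6815 = 14.3825

$14.38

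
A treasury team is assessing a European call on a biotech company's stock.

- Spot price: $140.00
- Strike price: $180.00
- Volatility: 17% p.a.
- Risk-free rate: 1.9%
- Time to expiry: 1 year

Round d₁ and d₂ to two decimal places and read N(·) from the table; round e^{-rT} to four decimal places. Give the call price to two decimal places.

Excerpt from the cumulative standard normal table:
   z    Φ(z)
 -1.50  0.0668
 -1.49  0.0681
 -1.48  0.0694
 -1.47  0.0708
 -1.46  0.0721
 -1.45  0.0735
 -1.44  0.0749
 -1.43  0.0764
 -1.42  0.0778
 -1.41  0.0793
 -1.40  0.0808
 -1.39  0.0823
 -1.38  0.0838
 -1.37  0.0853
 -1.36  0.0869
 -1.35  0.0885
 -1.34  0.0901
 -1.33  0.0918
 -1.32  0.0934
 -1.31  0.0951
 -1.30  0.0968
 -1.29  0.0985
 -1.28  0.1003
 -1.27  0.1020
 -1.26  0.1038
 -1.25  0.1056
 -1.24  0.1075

$1.06

σ√T = 0.17 × 1.0000 = 0.1700
d₁ = [ln(140/180) + (0.019 + 0.17²/2)·1] / 0.1700 = [-0.2513 + 0.0335] / 0.1700 = -1.2816 ⇒ -1.28
d₂ = d₁ − σ√T = -1.2816 − 0.1700 = -1.4516 ⇒ -1.45
e^(−rT) = e^(−0.019·1) = 0.9812
C = 140·N(-1.28) − 180·0.9812·N(-1.45) = 140·0.1003 − 180·0.9812·0.0735 = 14.0420 − 12.9813 = 1.0607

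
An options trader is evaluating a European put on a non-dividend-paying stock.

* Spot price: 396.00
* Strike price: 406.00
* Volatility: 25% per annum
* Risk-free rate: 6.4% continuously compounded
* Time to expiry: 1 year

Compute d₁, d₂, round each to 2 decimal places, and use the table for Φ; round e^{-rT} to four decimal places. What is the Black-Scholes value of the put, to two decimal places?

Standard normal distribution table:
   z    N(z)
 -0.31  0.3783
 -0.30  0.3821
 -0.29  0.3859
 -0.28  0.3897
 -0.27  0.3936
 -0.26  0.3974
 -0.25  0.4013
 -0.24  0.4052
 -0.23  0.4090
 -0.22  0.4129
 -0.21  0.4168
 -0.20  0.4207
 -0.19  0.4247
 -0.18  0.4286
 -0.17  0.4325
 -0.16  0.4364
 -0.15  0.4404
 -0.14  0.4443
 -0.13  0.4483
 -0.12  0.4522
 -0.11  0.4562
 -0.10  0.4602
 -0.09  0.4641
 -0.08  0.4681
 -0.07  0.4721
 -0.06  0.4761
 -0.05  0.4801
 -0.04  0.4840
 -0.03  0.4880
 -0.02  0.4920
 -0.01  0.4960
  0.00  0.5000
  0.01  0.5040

31.52

σ√T = 0.25·√1 = 0.2500
ln(S/K) + (r + σ²/2)T = ln(396/406) + (0.064 + 0.25²/2)·1 = -0.0249 + 0.0953 = 0.0703
d₁ = 0.0703 / 0.2500 = 0.2812 ⇒ 0.28
d₂ = d₁ − σ√T = 0.2812 − 0.2500 = 0.0312 ⇒ 0.03
exp(−rT) = exp(−0.064·1) = 0.9380
N(−d₂) = N(-0.03) = 0.4880;  N(−d₁) = N(-0.28) = 0.3897
P = 406·0.9380·0.4880 − 396·0.3897 = 185.8441 − 154.3212 = 31.5229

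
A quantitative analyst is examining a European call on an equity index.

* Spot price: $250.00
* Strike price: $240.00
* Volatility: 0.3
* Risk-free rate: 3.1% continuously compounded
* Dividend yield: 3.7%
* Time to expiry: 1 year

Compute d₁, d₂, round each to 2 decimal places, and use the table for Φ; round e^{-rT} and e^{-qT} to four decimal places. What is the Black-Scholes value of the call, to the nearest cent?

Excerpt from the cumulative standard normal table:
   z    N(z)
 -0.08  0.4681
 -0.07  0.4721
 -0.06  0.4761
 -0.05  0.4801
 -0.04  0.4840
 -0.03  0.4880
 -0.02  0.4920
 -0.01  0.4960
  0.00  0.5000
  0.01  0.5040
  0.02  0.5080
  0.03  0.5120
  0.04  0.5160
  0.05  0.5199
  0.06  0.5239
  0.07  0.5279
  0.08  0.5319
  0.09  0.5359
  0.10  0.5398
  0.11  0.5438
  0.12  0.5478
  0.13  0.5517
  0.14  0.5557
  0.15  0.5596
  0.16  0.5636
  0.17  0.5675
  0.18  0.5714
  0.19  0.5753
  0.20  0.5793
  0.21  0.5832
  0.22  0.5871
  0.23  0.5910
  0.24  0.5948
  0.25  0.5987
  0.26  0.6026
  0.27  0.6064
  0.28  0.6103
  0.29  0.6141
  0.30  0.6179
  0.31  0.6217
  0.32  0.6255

$32.55

T = 1;  σ√T = 0.3000
d₁ = [ln(250/240) + (0.031 − 0.037 + 0.3²/2)·1] / 0.3000 = [0.0408 + 0.0390] / 0.3000 = 0.2661 ⇒ 0.27
d₂ = d₁ − σ√T = 0.2661 − 0.3000 = -0.0339 ⇒ -0.03
e^(−qT) = e^(−0.037·1) = 0.9637;  e^(−rT) = e^(−0.031·1) = 0.9695
C = 250·0.9637·N(0.27) − 240·0.9695·N(-0.03) = 250·0.9637·0.6064 − 240·0.9695·0.4880 = 146.0969 − 113.5478 = 32.5491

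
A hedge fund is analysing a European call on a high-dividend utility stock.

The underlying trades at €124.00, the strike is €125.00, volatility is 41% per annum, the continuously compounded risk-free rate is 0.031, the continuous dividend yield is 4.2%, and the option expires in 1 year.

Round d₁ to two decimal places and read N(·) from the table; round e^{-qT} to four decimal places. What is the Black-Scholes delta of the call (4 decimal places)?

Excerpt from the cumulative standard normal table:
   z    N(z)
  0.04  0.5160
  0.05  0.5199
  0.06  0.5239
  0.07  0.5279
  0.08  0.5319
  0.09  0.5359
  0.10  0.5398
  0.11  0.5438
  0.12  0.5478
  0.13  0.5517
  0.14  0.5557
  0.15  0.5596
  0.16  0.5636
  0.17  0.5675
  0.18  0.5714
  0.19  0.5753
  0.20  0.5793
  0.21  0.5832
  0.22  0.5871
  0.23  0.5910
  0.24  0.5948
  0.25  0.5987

0.5404

σ√T = 0.41·√1 = 0.4100
d₁ = [ln(124/125) + (0.031 − 0.042 + ½·0.41²)·1] / (σ√T) = (-0.0080 + 0.0730) / 0.4100 = 0.1586 which rounds to 0.16
N(d₁) = N(0.16) = 0.5636
Δ_call = e^(−qT)·N(d₁) = 0.9589·0.5636 = 0.5404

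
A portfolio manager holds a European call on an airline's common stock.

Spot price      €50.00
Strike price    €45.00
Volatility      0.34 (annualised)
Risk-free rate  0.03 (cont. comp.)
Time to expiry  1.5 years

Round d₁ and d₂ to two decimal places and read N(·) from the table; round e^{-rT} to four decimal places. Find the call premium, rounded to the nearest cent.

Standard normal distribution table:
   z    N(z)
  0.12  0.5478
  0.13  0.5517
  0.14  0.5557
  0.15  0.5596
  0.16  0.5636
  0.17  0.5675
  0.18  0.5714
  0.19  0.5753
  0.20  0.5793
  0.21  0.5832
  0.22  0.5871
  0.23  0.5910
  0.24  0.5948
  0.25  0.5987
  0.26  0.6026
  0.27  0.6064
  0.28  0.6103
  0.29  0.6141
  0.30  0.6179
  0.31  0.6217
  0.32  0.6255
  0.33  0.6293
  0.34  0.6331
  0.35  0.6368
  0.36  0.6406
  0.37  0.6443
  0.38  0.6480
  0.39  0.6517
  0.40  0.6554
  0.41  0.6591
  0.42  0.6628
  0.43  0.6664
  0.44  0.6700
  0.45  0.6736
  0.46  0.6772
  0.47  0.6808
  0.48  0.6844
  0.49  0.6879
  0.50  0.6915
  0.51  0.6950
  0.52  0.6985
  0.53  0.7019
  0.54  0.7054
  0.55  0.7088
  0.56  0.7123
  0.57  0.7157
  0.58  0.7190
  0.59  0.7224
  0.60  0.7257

€11.71

σ√T = 0.34·√1.5 = 0.4164
d₁ = [ln(50/45) + (0.03 + ½·0.34²)·1.5] / (σ√T) = (0.1054 + 0.1317) / 0.4164 = 0.5693 which rounds to 0.57
d₂ = 0.5693 − 0.4164 = 0.1529 which rounds to 0.15
exp(−rT) = exp(−0.03·1.5) = 0.9560
N(d₁) = N(0.57) = 0.7157;  N(d₂) = N(0.15) = 0.5596
C = 50·0.7157 − 45·0.9560·0.5596 = 35.7850 − 24.0740 = 11.7110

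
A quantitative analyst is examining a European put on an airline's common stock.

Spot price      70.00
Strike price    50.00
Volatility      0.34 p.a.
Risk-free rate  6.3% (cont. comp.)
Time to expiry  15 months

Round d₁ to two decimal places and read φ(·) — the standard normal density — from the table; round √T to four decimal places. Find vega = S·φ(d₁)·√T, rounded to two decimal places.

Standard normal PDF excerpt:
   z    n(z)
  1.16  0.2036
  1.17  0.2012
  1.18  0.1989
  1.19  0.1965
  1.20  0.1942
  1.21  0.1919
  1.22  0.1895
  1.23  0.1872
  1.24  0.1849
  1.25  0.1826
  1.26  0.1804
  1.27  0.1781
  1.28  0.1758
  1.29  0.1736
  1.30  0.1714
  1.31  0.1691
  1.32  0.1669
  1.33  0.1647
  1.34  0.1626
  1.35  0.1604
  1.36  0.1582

13.76

σ√T = 0.34 × 1.1180 = 0.3801
ln(S/K) + (r + σ²/2)T = ln(70/50) + (0.063 + 0.34²/2)·1.25 = 0.3365 + 0.1510 = 0.4875
d₁ = 0.4875 / 0.3801 = 1.2824 which rounds to 1.28
√T = √1.25 = 1.1180
φ(d₁) = φ(1.28) = 0.1758
vega = S·φ(d₁)·√T = 70·0.1758·1.1180 = 13.7581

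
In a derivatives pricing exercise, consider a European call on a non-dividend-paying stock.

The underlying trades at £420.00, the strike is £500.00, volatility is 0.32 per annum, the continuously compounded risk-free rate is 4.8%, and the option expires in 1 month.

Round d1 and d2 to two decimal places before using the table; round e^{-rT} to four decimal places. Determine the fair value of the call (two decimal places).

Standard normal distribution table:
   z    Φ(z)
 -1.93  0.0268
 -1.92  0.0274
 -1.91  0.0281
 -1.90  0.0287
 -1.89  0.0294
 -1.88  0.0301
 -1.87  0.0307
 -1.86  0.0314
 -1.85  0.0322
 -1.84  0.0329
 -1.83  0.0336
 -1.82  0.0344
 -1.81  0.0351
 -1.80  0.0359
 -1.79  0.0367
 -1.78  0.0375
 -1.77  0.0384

T = 0.08333;  σ√T = 0.0924
d₁ = [ln(420/500) + (0.048 + ½·0.32²)·0.08333] / (σ√T) = (-0.1744 + 0.0083) / 0.0924 = -1.7979 ≈ -1.80
d₂ = -1.7979 − 0.0924 = -1.8903 ≈ -1.89
exp(−rT) = exp(−0.048·0.08333) = 0.9960
N(d₁) = N(-1.80) = 0.0359;  N(d₂) = N(-1.89) = 0.0294
C = 420·0.0359 − 500·0.9960·0.0294 = 15.0780 − 14.6412 = 0.4368

£0.44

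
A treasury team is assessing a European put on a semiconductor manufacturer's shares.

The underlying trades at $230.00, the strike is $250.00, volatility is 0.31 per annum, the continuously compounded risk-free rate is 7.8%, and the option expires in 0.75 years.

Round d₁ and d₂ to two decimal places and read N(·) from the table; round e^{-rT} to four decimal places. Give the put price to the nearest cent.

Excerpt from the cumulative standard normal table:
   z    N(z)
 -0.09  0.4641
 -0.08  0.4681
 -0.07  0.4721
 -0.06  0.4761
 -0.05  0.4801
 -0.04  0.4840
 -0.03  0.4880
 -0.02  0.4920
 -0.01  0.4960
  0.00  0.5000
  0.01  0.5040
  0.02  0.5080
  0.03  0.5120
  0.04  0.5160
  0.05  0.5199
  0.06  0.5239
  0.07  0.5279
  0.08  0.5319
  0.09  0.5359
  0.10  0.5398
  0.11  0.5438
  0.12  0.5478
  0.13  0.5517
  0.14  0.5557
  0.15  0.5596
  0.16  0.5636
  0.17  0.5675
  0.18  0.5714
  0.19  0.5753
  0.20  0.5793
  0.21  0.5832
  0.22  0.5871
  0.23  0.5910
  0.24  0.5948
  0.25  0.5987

$28.04

σ√T = 0.31·√0.75 = 0.2685
d₁ = [ln(230/250) + (0.078 + ½·0.31²)·0.75] / (σ√T) = (-0.0834 + 0.0945) / 0.2685 = 0.0416 ≈ 0.04
d₂ = 0.0416 − 0.2685 = -0.2269 ≈ -0.23
e^(−rT) = e^(−0.078·0.75) = 0.9432
N(−d₂) = N(0.23) = 0.5910;  N(−d₁) = N(-0.04) = 0.4840
P = 250·0.9432·0.5910 − 230·0.4840 = 139.3578 − 111.3200 = 28.0378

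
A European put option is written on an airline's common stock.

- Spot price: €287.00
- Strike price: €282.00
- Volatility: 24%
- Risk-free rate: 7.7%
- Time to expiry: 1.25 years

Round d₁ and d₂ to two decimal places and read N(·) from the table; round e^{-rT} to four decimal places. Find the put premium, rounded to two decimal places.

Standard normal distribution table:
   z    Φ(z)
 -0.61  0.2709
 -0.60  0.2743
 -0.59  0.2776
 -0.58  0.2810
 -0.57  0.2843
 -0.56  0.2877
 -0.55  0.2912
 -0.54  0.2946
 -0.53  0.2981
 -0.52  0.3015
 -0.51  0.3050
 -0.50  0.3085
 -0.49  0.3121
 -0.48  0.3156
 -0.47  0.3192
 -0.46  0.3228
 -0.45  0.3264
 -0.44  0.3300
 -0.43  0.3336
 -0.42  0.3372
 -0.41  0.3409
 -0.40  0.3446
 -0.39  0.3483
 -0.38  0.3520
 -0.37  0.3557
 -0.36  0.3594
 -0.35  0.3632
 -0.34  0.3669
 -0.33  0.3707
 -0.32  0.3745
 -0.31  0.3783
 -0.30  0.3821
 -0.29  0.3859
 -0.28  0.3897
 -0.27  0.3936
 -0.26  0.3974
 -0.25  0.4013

T = 1.25;  σ√T = 0.2683
d₁ = [ln(287/282) + (0.077 + 0.24²/2)·1.25] / 0.2683 = [0.0176 + 0.1323] / 0.2683 = 0.5584 ⇒ 0.56
d₂ = d₁ − σ√T = 0.5584 − 0.2683 = 0.2900 ⇒ 0.29
exp(−rT) = exp(−0.077·1.25) = 0.9082
N(−d₂) = N(-0.29) = 0.3859;  N(−d₁) = N(-0.56) = 0.2877
P = 282·0.9082·0.3859 − 287·0.2877 = 98.8338 − 82.5699 = 16.2639

€16.26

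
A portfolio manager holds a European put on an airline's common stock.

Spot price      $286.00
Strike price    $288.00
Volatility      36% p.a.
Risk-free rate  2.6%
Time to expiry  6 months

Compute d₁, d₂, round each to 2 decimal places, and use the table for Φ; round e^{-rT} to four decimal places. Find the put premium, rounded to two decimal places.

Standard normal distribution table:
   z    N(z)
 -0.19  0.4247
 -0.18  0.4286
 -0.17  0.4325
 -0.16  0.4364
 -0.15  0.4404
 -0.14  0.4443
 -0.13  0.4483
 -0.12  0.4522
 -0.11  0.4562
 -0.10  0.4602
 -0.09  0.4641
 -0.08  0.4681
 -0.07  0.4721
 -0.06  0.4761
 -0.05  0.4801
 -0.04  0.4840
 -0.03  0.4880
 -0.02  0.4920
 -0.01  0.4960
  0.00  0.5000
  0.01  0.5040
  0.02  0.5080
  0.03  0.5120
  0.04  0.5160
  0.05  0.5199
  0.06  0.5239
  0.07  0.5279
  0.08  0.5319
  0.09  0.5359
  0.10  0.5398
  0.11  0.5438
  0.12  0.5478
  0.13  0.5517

$27.50

σ√T = 0.36 × 0.7071 = 0.2546
d₁ = [ln(286/288) + (0.026 + 0.36²/2)·0.5] / 0.2546 = [-0.0070 + 0.0454] / 0.2546 = 0.1510 which rounds to 0.15
d₂ = d₁ − σ√T = 0.1510 − 0.2546 = -0.1036 which rounds to -0.10
e^(−rT) = e^(−0.026·0.5) = 0.9871
P = 288·0.9871·N(0.10) − 286·N(-0.15) = 288·0.9871·0.5398 − 286·0.4404 = 153.4569 − 125.9544 = 27.5025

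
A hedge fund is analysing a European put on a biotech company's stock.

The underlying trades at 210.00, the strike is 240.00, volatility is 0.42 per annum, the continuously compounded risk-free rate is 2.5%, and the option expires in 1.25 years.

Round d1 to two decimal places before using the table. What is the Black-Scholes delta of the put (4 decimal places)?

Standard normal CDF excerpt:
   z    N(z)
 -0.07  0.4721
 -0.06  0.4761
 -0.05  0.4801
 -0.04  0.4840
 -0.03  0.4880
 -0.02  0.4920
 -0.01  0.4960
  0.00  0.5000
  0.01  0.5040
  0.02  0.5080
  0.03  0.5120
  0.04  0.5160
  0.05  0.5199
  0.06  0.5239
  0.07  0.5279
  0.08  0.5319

-0.4920

σ√T = 0.42 × 1.1180 = 0.4696
d₁ = [ln(210/240) + (0.025 + 0.42²/2)·1.25] / 0.4696 = [-0.1335 + 0.1415] / 0.4696 = 0.0170 ≈ 0.02
N(d₁) = N(0.02) = 0.5080
Δ_put = N(d₁) − 1 = 0.5080 − 1 = -0.4920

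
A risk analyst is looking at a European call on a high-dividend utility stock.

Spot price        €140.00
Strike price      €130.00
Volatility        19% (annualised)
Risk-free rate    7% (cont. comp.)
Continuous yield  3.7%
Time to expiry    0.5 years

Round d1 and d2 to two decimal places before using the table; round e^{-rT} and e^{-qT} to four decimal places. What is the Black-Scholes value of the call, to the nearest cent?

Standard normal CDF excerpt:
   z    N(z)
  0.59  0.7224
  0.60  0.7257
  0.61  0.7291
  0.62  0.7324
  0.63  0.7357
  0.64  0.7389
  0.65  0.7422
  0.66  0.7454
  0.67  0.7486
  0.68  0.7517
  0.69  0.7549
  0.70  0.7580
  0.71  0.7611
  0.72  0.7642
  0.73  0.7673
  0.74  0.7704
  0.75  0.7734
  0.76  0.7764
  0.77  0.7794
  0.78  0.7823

€14.36

σ√T = 0.19·√0.5 = 0.1344
d₁ = [ln(140/130) + (0.07 − 0.037 + ½·0.19²)·0.5] / (σ√T) = (0.0741 + 0.0255) / 0.1344 = 0.7416 → 0.74
d₂ = 0.7416 − 0.1344 = 0.6072 → 0.61
exp(−qT) = exp(−0.037·0.5) = 0.9817;  exp(−rT) = exp(−0.07·0.5) = 0.9656
N(d₁) = N(0.74) = 0.7704;  N(d₂) = N(0.61) = 0.7291
C = 140·0.9817·0.7704 − 130·0.9656·0.7291 = 105.8822 − 91.5225 = 14.3598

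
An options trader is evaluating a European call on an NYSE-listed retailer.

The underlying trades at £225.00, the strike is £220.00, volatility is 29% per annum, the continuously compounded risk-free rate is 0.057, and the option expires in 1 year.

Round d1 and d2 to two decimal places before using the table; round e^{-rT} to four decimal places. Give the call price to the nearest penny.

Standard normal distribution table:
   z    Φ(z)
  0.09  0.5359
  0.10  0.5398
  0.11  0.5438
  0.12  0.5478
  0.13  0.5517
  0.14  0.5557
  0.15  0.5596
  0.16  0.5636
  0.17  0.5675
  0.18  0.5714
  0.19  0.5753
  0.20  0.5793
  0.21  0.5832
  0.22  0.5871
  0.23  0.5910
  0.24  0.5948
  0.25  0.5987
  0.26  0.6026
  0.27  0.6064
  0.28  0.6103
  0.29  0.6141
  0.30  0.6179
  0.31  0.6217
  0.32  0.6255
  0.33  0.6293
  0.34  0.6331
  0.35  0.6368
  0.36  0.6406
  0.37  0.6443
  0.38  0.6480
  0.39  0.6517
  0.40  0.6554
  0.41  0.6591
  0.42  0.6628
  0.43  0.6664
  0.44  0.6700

T = 1;  σ√T = 0.2900
ln(S/K) + (r + σ²/2)T = ln(225/220) + (0.057 + 0.29²/2)·1 = 0.0225 + 0.0990 = 0.1215
d₁ = 0.1215 / 0.2900 = 0.4190 ⇒ 0.42
d₂ = d₁ − σ√T = 0.4190 − 0.2900 = 0.1290 ⇒ 0.13
exp(−rT) = exp(−0.057·1) = 0.9446
N(d₁) = N(0.42) = 0.6628;  N(d₂) = N(0.13) = 0.5517
C = 225·0.6628 − 220·0.9446·0.5517 = 149.1300 − 114.6499 = 34.4801

£34.48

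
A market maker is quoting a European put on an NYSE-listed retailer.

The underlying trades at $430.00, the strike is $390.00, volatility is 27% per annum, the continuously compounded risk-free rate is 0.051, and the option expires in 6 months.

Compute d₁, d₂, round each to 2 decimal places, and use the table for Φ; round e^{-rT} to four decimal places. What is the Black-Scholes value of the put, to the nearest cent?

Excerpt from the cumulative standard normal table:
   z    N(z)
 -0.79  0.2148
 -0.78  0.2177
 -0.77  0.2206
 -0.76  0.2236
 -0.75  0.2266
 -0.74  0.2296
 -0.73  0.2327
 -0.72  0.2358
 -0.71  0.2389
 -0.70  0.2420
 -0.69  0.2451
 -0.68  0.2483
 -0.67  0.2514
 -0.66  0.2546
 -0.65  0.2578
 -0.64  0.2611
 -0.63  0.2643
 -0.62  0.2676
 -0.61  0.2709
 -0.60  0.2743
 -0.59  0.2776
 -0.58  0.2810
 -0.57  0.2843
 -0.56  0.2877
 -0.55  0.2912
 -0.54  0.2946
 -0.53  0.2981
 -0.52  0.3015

$11.98

T = 0.5;  σ√T = 0.1909
ln(S/K) + (r + σ²/2)T = ln(430/390) + (0.051 + 0.27²/2)·0.5 = 0.0976 + 0.0437 = 0.1414
d₁ = 0.1414 / 0.1909 = 0.7404 ≈ 0.74
d₂ = d₁ − σ√T = 0.7404 − 0.1909 = 0.5495 ≈ 0.55
e^(−rT) = e^(−0.051·0.5) = 0.9748
N(−d₂) = N(-0.55) = 0.2912;  N(−d₁) = N(-0.74) = 0.2296
P = 390·0.9748·0.2912 − 430·0.2296 = 110.7061 − 98.7280 = 11.9781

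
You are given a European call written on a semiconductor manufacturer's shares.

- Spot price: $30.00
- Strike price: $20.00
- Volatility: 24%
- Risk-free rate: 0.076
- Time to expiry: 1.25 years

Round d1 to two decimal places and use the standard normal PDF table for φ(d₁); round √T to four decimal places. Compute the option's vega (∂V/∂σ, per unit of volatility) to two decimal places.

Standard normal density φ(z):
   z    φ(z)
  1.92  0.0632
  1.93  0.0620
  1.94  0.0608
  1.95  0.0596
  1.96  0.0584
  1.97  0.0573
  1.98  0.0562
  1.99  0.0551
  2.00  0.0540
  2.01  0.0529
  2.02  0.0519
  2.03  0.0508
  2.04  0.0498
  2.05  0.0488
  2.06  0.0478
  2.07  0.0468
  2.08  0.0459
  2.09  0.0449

1.81

σ√T = 0.24 × 1.1180 = 0.2683
d₁ = [ln(30/20) + (0.076 + 0.24²/2)·1.25] / 0.2683 = [0.4055 + 0.1310] / 0.2683 = 1.9993 ≈ 2.00
√T = √1.25 = 1.1180
φ(d₁) = φ(2.00) = 0.0540
vega = S·φ(d₁)·√T = 30·0.0540·1.1180 = 1.8112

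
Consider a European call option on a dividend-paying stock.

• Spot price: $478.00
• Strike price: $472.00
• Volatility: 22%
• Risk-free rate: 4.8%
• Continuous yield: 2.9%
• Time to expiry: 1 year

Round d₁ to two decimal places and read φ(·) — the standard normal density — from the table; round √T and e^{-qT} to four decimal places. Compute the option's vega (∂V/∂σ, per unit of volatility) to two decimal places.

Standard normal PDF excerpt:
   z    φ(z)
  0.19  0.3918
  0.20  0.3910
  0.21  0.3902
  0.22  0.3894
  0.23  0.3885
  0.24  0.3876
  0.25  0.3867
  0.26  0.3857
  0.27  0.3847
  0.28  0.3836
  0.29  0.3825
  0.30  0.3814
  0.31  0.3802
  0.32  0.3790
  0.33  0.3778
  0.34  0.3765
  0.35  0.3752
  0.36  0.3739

σ√T = 0.22 × 1.0000 = 0.2200
d₁ = [ln(478/472) + (0.048 − 0.029 + ½·0.22²)·1] / (σ√T) = (0.0126 + 0.0432) / 0.2200 = 0.2538 → 0.25
√T = √1 = 1.0000
φ(d₁) = φ(0.25) = 0.3867
e^(−qT) = e^(−0.029·1) = 0.9714
vega = S·e^(−qT)·φ(d₁)·√T = 478·0.9714·0.3867·1.0000 = 179.5561

179.56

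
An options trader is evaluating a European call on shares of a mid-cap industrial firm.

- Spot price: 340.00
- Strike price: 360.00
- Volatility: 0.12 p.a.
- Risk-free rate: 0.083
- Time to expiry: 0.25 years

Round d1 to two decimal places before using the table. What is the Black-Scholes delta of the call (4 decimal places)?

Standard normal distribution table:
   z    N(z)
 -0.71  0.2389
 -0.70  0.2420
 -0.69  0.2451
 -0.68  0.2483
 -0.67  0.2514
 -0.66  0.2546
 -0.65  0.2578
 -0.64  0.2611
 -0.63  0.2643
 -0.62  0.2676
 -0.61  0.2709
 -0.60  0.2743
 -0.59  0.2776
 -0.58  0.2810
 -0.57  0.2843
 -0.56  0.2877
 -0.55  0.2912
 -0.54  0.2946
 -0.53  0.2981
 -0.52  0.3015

T = 0.25;  σ√T = 0.0600
d₁ = [ln(340/360) + (0.083 + ½·0.12²)·0.25] / (σ√T) = (-0.0572 + 0.0226) / 0.0600 = -0.5768 ≈ -0.58
N(d₁) = N(-0.58) = 0.2810
Δ_call = N(d₁) = 0.2810

0.2810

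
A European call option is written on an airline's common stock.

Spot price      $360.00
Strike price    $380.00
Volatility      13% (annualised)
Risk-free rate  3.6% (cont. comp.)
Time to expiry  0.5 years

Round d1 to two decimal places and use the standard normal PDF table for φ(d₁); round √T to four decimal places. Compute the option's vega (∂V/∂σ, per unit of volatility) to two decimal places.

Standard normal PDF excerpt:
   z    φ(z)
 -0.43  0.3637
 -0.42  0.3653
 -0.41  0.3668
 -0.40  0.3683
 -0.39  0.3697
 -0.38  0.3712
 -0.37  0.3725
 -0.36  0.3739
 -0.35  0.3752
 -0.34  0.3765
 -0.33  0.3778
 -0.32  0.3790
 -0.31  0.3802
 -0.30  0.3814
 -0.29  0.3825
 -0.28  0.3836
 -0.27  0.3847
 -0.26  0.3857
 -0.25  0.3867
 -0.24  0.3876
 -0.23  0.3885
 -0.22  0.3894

σ√T = 0.13 × 0.7071 = 0.0919
ln(S/K) + (r + σ²/2)T = ln(360/380) + (0.036 + 0.13²/2)·0.5 = -0.0541 + 0.0222 = -0.0318
d₁ = -0.0318 / 0.0919 = -0.3464 ≈ -0.35
√T = √0.5 = 0.7071
φ(d₁) = φ(-0.35) = 0.3752
vega = S·φ(d₁)·√T = 360·0.3752·0.7071 = 95.5094
(Call and put vega coincide under Black-Scholes.)

95.51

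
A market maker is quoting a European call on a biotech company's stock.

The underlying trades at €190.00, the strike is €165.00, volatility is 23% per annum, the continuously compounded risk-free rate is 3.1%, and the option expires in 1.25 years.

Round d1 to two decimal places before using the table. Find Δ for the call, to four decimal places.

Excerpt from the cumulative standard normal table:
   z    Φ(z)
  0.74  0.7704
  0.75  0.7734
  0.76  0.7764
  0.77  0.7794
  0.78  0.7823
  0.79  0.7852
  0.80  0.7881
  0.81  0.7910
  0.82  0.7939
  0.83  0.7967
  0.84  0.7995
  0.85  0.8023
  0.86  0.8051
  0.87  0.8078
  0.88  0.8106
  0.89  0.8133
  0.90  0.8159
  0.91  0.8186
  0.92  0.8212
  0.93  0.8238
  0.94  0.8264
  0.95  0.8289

0.7967

σ√T = 0.23 × 1.1180 = 0.2571
d₁ = [ln(190/165) + (0.031 + 0.23²/2)·1.25] / 0.2571 = [0.1411 + 0.0718] / 0.2571 = 0.8279 ≈ 0.83
N(d₁) = N(0.83) = 0.7967
Δ_call = N(d₁) = 0.7967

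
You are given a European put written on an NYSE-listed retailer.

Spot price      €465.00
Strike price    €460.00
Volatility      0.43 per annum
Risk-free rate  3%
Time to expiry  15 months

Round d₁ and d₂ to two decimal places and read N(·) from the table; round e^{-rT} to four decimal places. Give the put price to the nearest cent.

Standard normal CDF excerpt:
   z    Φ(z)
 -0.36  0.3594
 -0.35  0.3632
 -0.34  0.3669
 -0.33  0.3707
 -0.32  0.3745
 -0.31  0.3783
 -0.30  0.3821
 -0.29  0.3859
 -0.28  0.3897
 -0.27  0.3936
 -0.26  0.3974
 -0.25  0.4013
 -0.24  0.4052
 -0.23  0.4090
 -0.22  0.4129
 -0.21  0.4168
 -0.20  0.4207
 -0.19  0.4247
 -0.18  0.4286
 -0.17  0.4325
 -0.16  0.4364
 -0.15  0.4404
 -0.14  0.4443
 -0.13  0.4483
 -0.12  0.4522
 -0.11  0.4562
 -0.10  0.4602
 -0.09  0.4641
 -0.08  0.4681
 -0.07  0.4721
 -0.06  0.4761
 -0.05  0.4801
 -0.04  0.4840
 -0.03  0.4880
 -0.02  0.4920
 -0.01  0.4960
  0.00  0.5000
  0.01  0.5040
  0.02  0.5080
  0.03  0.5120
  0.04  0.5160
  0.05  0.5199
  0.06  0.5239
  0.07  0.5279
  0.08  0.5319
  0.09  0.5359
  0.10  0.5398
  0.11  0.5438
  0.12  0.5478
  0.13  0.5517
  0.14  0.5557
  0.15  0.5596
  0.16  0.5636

T = 1.25;  σ√T = 0.4808
d₁ = [ln(465/460) + (0.03 + 0.43²/2)·1.25] / 0.4808 = [0.0108 + 0.1531] / 0.4808 = 0.3409 → 0.34
d₂ = d₁ − σ√T = 0.3409 − 0.4808 = -0.1399 → -0.14
e^(−rT) = e^(−0.03·1.25) = 0.9632
N(−d₂) = N(0.14) = 0.5557;  N(−d₁) = N(-0.34) = 0.3669
P = 460·0.9632·0.5557 − 465·0.3669 = 246.2151 − 170.6085 = 75.6066

€75.61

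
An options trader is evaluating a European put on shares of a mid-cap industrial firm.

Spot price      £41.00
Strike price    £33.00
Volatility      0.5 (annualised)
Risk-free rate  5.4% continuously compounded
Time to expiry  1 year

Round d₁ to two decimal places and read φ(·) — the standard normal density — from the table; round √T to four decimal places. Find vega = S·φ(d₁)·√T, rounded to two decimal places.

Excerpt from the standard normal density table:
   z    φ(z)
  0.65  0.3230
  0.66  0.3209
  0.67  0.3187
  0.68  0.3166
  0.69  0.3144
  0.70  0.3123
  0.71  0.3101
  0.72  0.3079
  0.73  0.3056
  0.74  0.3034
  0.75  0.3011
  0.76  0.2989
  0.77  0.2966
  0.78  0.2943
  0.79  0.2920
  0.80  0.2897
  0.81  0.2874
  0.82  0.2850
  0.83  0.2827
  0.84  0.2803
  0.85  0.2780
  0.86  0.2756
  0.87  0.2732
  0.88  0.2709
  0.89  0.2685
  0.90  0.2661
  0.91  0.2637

σ√T = 0.5 × 1.0000 = 0.5000
ln(S/K) + (r + σ²/2)T = ln(41/33) + (0.054 + 0.5²/2)·1 = 0.2171 + 0.1790 = 0.3961
d₁ = 0.3961 / 0.5000 = 0.7921 → 0.79
√T = √1 = 1.0000
φ(d₁) = φ(0.79) = 0.2920
vega = S·φ(d₁)·√T = 41·0.2920·1.0000 = 11.9720
(Call and put vega coincide under Black-Scholes.)

11.97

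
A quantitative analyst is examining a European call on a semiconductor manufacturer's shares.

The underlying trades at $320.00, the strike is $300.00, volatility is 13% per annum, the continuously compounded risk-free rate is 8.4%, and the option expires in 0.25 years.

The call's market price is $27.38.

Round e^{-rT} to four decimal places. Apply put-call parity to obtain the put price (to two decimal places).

e^(−rT) = e^(−0.084·0.25) = 0.9792
Put-call parity: C − P = S − K·e^(−rT) = 320 − 300·0.9792 = 320 − 293.7600 = 26.2400
P = C − (C − P) = 27.38 − (26.2400) = 1.1400

$1.14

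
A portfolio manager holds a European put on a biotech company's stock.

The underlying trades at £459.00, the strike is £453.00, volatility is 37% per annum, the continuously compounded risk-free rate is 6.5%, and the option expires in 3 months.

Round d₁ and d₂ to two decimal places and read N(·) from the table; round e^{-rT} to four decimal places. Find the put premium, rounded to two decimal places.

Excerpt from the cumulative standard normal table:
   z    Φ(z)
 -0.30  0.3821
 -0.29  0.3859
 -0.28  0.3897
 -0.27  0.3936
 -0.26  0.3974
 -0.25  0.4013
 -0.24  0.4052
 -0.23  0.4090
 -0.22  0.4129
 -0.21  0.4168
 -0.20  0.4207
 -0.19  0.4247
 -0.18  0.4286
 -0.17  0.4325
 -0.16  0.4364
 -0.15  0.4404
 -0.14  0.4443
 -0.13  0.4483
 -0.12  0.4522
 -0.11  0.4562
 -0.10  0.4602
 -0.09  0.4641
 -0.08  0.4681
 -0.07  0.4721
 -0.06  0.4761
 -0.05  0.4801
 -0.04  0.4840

£26.22

T = 0.25;  σ√T = 0.1850
d₁ = [ln(459/453) + (0.065 + ½·0.37²)·0.25] / (σ√T) = (0.0132 + 0.0334) / 0.1850 = 0.2515 ≈ 0.25
d₂ = 0.2515 − 0.1850 = 0.0665 ≈ 0.07
exp(−rT) = exp(−0.065·0.25) = 0.9839
P = 453·0.9839·N(-0.07) − 459·N(-0.25) = 453·0.9839·0.4721 − 459·0.4013 = 210.4181 − 184.1967 = 26.2214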